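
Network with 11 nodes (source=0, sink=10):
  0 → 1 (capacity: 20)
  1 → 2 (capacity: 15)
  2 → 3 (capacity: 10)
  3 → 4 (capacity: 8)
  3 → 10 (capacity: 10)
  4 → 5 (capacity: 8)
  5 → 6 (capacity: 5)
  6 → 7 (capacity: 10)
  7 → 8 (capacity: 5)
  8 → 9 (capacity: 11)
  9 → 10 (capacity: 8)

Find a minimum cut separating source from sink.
Min cut value = 10, edges: (2,3)

Min cut value: 10
Partition: S = [0, 1, 2], T = [3, 4, 5, 6, 7, 8, 9, 10]
Cut edges: (2,3)

By max-flow min-cut theorem, max flow = min cut = 10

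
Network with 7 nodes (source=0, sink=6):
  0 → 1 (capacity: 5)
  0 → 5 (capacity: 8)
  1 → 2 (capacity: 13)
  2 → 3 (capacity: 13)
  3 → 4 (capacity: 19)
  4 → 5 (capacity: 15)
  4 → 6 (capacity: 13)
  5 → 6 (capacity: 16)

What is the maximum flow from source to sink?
Maximum flow = 13

Max flow: 13

Flow assignment:
  0 → 1: 5/5
  0 → 5: 8/8
  1 → 2: 5/13
  2 → 3: 5/13
  3 → 4: 5/19
  4 → 6: 5/13
  5 → 6: 8/16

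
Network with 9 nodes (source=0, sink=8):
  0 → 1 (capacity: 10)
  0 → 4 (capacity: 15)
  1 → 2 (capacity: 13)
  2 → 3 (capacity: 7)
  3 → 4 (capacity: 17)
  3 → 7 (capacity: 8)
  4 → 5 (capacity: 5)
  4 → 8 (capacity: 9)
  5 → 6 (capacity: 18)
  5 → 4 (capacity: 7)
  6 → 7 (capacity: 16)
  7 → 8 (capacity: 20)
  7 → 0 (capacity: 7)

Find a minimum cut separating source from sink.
Min cut value = 21, edges: (2,3), (4,5), (4,8)

Min cut value: 21
Partition: S = [0, 1, 2, 4], T = [3, 5, 6, 7, 8]
Cut edges: (2,3), (4,5), (4,8)

By max-flow min-cut theorem, max flow = min cut = 21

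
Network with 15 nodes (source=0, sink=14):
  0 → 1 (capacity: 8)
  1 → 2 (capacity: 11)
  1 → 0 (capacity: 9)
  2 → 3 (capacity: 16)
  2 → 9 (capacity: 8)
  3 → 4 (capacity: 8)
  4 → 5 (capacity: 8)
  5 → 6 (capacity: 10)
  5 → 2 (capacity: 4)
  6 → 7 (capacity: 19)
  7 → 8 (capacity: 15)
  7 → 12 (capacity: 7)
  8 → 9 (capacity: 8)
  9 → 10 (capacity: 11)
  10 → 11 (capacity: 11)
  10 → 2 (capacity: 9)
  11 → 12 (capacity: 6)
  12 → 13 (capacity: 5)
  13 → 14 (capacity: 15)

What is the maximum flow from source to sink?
Maximum flow = 5

Max flow: 5

Flow assignment:
  0 → 1: 5/8
  1 → 2: 5/11
  2 → 3: 2/16
  2 → 9: 6/8
  3 → 4: 2/8
  4 → 5: 2/8
  5 → 2: 2/4
  9 → 10: 6/11
  10 → 11: 5/11
  10 → 2: 1/9
  11 → 12: 5/6
  12 → 13: 5/5
  13 → 14: 5/15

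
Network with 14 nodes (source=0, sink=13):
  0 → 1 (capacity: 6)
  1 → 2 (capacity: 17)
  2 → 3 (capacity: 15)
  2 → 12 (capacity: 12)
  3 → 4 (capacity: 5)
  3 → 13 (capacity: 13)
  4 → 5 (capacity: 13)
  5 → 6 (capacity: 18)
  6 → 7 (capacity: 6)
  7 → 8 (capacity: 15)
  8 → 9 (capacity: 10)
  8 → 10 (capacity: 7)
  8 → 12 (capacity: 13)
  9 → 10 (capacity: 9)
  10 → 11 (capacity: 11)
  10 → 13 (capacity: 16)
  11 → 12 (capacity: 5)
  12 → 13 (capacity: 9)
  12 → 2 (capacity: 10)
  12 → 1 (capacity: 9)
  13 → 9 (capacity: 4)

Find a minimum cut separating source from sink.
Min cut value = 6, edges: (0,1)

Min cut value: 6
Partition: S = [0], T = [1, 2, 3, 4, 5, 6, 7, 8, 9, 10, 11, 12, 13]
Cut edges: (0,1)

By max-flow min-cut theorem, max flow = min cut = 6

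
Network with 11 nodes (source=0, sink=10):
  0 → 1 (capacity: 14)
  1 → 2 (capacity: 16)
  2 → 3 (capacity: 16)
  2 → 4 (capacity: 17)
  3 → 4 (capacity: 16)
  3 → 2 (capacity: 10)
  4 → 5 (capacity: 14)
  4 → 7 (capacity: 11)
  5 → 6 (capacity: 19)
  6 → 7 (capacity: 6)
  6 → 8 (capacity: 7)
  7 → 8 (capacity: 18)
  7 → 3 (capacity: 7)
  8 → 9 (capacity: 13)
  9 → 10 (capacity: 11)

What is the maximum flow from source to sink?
Maximum flow = 11

Max flow: 11

Flow assignment:
  0 → 1: 11/14
  1 → 2: 11/16
  2 → 4: 13/17
  3 → 2: 2/10
  4 → 5: 2/14
  4 → 7: 11/11
  5 → 6: 2/19
  6 → 8: 2/7
  7 → 8: 9/18
  7 → 3: 2/7
  8 → 9: 11/13
  9 → 10: 11/11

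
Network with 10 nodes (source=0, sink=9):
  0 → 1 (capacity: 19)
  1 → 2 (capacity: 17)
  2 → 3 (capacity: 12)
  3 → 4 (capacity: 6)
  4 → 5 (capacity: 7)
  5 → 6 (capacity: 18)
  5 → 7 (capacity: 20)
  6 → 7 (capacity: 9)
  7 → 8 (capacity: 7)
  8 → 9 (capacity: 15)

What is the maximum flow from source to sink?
Maximum flow = 6

Max flow: 6

Flow assignment:
  0 → 1: 6/19
  1 → 2: 6/17
  2 → 3: 6/12
  3 → 4: 6/6
  4 → 5: 6/7
  5 → 7: 6/20
  7 → 8: 6/7
  8 → 9: 6/15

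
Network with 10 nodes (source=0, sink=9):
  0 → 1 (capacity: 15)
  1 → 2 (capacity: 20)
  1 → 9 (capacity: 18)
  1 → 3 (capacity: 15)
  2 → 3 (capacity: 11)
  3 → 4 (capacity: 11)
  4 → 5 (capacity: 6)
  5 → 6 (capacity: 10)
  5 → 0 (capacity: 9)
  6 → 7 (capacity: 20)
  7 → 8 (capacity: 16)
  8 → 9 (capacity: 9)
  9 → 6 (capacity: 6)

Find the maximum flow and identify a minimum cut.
Max flow = 15, Min cut edges: (0,1)

Maximum flow: 15
Minimum cut: (0,1)
Partition: S = [0], T = [1, 2, 3, 4, 5, 6, 7, 8, 9]

Max-flow min-cut theorem verified: both equal 15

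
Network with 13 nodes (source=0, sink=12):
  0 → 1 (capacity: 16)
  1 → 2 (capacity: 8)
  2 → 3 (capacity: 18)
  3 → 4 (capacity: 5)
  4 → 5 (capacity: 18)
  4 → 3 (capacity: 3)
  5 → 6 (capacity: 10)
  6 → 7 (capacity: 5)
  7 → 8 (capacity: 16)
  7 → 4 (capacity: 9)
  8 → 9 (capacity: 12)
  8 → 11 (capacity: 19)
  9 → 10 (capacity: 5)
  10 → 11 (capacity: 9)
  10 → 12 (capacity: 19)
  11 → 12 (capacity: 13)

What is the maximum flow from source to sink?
Maximum flow = 5

Max flow: 5

Flow assignment:
  0 → 1: 5/16
  1 → 2: 5/8
  2 → 3: 5/18
  3 → 4: 5/5
  4 → 5: 5/18
  5 → 6: 5/10
  6 → 7: 5/5
  7 → 8: 5/16
  8 → 11: 5/19
  11 → 12: 5/13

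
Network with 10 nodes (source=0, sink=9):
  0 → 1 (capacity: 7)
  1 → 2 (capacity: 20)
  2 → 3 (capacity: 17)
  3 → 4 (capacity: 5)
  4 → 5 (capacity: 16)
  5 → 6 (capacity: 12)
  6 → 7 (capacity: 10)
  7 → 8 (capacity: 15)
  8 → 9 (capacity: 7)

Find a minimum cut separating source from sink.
Min cut value = 5, edges: (3,4)

Min cut value: 5
Partition: S = [0, 1, 2, 3], T = [4, 5, 6, 7, 8, 9]
Cut edges: (3,4)

By max-flow min-cut theorem, max flow = min cut = 5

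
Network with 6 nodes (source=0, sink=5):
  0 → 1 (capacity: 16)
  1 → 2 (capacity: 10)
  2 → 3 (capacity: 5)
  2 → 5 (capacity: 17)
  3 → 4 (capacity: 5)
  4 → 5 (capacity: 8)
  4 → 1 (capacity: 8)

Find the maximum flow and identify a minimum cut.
Max flow = 10, Min cut edges: (1,2)

Maximum flow: 10
Minimum cut: (1,2)
Partition: S = [0, 1], T = [2, 3, 4, 5]

Max-flow min-cut theorem verified: both equal 10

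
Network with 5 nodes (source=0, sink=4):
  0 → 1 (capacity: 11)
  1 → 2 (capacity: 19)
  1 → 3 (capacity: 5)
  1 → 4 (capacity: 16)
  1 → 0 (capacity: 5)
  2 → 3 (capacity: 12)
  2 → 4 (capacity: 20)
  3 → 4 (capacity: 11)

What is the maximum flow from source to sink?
Maximum flow = 11

Max flow: 11

Flow assignment:
  0 → 1: 11/11
  1 → 4: 11/16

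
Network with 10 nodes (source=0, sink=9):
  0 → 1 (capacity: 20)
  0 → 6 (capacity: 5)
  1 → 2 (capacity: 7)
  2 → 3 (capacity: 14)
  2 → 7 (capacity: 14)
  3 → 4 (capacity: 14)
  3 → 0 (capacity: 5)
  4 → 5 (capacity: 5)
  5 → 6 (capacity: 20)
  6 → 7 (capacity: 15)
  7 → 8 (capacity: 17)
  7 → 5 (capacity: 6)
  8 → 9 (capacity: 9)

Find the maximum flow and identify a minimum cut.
Max flow = 9, Min cut edges: (8,9)

Maximum flow: 9
Minimum cut: (8,9)
Partition: S = [0, 1, 2, 3, 4, 5, 6, 7, 8], T = [9]

Max-flow min-cut theorem verified: both equal 9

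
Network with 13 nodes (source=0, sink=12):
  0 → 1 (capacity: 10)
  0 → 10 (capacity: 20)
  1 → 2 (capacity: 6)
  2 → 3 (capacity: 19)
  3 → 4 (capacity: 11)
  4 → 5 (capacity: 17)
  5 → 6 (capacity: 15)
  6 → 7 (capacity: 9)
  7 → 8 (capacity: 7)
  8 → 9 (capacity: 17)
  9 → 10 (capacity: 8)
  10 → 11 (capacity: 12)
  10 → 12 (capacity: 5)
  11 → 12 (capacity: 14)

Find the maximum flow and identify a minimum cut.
Max flow = 17, Min cut edges: (10,11), (10,12)

Maximum flow: 17
Minimum cut: (10,11), (10,12)
Partition: S = [0, 1, 2, 3, 4, 5, 6, 7, 8, 9, 10], T = [11, 12]

Max-flow min-cut theorem verified: both equal 17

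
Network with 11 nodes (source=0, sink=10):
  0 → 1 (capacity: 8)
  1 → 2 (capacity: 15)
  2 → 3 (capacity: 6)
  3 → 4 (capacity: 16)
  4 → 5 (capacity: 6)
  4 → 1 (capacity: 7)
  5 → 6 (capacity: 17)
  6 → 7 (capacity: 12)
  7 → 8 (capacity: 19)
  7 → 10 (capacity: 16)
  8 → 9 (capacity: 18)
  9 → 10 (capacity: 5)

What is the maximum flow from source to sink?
Maximum flow = 6

Max flow: 6

Flow assignment:
  0 → 1: 6/8
  1 → 2: 6/15
  2 → 3: 6/6
  3 → 4: 6/16
  4 → 5: 6/6
  5 → 6: 6/17
  6 → 7: 6/12
  7 → 10: 6/16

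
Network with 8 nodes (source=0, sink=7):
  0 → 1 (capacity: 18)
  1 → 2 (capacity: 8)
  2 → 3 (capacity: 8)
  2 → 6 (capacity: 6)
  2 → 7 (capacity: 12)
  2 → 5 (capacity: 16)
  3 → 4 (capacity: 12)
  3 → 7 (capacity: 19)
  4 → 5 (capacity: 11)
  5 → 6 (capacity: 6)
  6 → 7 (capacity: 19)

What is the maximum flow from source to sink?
Maximum flow = 8

Max flow: 8

Flow assignment:
  0 → 1: 8/18
  1 → 2: 8/8
  2 → 7: 8/12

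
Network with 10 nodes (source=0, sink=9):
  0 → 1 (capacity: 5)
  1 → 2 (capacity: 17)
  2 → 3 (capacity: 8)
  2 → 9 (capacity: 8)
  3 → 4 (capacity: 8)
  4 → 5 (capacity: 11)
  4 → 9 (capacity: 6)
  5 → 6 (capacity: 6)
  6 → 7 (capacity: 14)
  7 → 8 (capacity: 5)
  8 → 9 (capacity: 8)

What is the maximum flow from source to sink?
Maximum flow = 5

Max flow: 5

Flow assignment:
  0 → 1: 5/5
  1 → 2: 5/17
  2 → 9: 5/8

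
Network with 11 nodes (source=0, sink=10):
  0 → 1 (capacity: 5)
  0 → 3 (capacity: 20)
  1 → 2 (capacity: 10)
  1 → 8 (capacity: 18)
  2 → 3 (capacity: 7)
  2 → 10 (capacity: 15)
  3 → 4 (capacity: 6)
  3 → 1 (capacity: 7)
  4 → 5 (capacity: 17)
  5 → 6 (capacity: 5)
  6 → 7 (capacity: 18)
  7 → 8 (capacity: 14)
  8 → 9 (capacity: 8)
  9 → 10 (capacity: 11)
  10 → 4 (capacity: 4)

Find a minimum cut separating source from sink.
Min cut value = 17, edges: (0,1), (3,1), (5,6)

Min cut value: 17
Partition: S = [0, 3, 4, 5], T = [1, 2, 6, 7, 8, 9, 10]
Cut edges: (0,1), (3,1), (5,6)

By max-flow min-cut theorem, max flow = min cut = 17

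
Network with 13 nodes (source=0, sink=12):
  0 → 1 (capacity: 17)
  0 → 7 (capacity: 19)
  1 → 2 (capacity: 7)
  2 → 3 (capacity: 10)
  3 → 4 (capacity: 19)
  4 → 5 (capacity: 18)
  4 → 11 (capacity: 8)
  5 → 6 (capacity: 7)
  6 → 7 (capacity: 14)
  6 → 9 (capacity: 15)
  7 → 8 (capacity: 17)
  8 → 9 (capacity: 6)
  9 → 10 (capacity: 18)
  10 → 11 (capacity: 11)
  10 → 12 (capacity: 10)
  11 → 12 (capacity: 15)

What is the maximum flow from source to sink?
Maximum flow = 13

Max flow: 13

Flow assignment:
  0 → 1: 7/17
  0 → 7: 6/19
  1 → 2: 7/7
  2 → 3: 7/10
  3 → 4: 7/19
  4 → 11: 7/8
  7 → 8: 6/17
  8 → 9: 6/6
  9 → 10: 6/18
  10 → 12: 6/10
  11 → 12: 7/15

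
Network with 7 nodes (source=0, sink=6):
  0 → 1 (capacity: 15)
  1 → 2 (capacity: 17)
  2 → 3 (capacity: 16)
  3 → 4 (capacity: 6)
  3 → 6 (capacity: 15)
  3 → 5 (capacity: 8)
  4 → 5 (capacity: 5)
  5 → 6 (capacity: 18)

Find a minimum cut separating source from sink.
Min cut value = 15, edges: (0,1)

Min cut value: 15
Partition: S = [0], T = [1, 2, 3, 4, 5, 6]
Cut edges: (0,1)

By max-flow min-cut theorem, max flow = min cut = 15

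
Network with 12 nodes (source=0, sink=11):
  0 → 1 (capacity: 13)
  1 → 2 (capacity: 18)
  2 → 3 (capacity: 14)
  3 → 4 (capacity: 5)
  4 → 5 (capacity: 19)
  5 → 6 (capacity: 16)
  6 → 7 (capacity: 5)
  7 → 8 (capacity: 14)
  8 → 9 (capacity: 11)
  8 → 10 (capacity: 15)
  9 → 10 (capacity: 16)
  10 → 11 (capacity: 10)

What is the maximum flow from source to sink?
Maximum flow = 5

Max flow: 5

Flow assignment:
  0 → 1: 5/13
  1 → 2: 5/18
  2 → 3: 5/14
  3 → 4: 5/5
  4 → 5: 5/19
  5 → 6: 5/16
  6 → 7: 5/5
  7 → 8: 5/14
  8 → 10: 5/15
  10 → 11: 5/10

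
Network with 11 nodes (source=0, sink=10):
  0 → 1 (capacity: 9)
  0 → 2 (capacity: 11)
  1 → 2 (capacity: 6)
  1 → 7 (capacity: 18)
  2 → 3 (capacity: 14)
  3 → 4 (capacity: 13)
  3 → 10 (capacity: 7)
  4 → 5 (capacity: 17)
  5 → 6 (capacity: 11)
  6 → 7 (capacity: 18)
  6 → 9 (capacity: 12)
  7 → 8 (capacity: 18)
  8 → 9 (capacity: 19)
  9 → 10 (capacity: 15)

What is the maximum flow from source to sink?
Maximum flow = 20

Max flow: 20

Flow assignment:
  0 → 1: 9/9
  0 → 2: 11/11
  1 → 2: 3/6
  1 → 7: 6/18
  2 → 3: 14/14
  3 → 4: 7/13
  3 → 10: 7/7
  4 → 5: 7/17
  5 → 6: 7/11
  6 → 9: 7/12
  7 → 8: 6/18
  8 → 9: 6/19
  9 → 10: 13/15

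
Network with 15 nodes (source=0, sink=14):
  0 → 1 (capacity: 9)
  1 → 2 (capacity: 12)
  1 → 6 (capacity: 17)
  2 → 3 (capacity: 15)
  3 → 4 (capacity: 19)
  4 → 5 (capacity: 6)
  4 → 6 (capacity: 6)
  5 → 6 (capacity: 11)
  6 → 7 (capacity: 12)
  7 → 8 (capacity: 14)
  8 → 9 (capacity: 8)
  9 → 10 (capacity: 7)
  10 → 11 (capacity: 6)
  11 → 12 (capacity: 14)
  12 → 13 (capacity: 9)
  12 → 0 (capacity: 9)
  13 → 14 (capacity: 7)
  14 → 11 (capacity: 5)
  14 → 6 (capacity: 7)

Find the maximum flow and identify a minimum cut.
Max flow = 6, Min cut edges: (10,11)

Maximum flow: 6
Minimum cut: (10,11)
Partition: S = [0, 1, 2, 3, 4, 5, 6, 7, 8, 9, 10], T = [11, 12, 13, 14]

Max-flow min-cut theorem verified: both equal 6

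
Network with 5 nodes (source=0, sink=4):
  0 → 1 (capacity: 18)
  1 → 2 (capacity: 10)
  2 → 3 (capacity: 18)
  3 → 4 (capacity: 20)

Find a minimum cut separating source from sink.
Min cut value = 10, edges: (1,2)

Min cut value: 10
Partition: S = [0, 1], T = [2, 3, 4]
Cut edges: (1,2)

By max-flow min-cut theorem, max flow = min cut = 10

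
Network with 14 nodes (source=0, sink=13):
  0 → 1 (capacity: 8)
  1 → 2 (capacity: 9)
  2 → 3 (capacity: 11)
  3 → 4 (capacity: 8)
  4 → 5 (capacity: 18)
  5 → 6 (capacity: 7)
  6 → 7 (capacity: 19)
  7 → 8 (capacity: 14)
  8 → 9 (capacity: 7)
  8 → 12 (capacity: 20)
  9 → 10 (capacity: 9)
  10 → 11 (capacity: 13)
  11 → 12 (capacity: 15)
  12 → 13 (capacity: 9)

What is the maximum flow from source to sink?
Maximum flow = 7

Max flow: 7

Flow assignment:
  0 → 1: 7/8
  1 → 2: 7/9
  2 → 3: 7/11
  3 → 4: 7/8
  4 → 5: 7/18
  5 → 6: 7/7
  6 → 7: 7/19
  7 → 8: 7/14
  8 → 12: 7/20
  12 → 13: 7/9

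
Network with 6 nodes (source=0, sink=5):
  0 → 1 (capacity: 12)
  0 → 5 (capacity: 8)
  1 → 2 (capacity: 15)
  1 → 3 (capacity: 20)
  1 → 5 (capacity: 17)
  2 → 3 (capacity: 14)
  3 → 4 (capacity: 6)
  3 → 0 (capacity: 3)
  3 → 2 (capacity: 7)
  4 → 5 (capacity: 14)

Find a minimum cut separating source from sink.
Min cut value = 20, edges: (0,1), (0,5)

Min cut value: 20
Partition: S = [0], T = [1, 2, 3, 4, 5]
Cut edges: (0,1), (0,5)

By max-flow min-cut theorem, max flow = min cut = 20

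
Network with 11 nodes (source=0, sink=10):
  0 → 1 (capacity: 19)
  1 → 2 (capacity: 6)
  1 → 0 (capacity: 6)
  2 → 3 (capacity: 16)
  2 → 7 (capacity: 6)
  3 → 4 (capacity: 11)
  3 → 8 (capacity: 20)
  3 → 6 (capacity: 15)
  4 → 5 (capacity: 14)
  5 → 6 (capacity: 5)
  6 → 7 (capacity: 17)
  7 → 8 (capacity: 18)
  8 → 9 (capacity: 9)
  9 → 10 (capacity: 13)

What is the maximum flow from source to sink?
Maximum flow = 6

Max flow: 6

Flow assignment:
  0 → 1: 6/19
  1 → 2: 6/6
  2 → 3: 6/16
  3 → 8: 6/20
  8 → 9: 6/9
  9 → 10: 6/13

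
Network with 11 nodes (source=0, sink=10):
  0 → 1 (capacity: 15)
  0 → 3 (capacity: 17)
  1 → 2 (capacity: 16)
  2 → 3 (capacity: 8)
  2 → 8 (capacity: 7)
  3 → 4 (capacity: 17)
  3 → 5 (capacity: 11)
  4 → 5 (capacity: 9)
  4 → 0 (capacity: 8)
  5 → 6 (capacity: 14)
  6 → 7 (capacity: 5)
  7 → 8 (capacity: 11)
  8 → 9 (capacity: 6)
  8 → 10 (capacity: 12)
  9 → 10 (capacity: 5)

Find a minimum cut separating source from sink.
Min cut value = 12, edges: (2,8), (6,7)

Min cut value: 12
Partition: S = [0, 1, 2, 3, 4, 5, 6], T = [7, 8, 9, 10]
Cut edges: (2,8), (6,7)

By max-flow min-cut theorem, max flow = min cut = 12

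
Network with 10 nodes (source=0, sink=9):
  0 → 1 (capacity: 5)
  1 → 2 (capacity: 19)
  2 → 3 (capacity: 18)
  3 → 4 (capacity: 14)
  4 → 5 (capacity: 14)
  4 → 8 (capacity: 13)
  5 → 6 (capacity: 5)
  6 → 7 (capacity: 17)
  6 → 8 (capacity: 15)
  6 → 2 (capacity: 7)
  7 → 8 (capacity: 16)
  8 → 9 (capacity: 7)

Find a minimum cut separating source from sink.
Min cut value = 5, edges: (0,1)

Min cut value: 5
Partition: S = [0], T = [1, 2, 3, 4, 5, 6, 7, 8, 9]
Cut edges: (0,1)

By max-flow min-cut theorem, max flow = min cut = 5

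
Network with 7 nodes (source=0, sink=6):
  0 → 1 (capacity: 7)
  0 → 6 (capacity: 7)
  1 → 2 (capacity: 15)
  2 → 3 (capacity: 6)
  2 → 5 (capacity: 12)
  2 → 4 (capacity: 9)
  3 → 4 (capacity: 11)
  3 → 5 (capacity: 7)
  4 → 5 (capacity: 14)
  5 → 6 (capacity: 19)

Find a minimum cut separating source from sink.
Min cut value = 14, edges: (0,1), (0,6)

Min cut value: 14
Partition: S = [0], T = [1, 2, 3, 4, 5, 6]
Cut edges: (0,1), (0,6)

By max-flow min-cut theorem, max flow = min cut = 14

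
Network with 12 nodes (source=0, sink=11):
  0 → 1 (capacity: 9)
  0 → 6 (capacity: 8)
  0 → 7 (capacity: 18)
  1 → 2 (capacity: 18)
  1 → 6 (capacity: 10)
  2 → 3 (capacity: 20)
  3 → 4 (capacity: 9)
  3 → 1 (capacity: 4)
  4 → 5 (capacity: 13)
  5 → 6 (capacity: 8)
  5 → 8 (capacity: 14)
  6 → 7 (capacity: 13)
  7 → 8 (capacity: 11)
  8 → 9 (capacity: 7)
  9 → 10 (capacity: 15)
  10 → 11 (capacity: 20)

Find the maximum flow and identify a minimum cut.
Max flow = 7, Min cut edges: (8,9)

Maximum flow: 7
Minimum cut: (8,9)
Partition: S = [0, 1, 2, 3, 4, 5, 6, 7, 8], T = [9, 10, 11]

Max-flow min-cut theorem verified: both equal 7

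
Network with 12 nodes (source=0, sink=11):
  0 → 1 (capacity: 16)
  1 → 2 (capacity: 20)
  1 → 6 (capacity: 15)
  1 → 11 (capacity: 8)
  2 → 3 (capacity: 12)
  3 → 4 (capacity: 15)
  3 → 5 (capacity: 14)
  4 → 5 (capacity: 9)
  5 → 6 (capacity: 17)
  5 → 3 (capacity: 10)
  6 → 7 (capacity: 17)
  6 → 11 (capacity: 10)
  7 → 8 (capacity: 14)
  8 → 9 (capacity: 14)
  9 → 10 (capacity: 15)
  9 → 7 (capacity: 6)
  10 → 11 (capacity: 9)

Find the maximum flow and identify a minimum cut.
Max flow = 16, Min cut edges: (0,1)

Maximum flow: 16
Minimum cut: (0,1)
Partition: S = [0], T = [1, 2, 3, 4, 5, 6, 7, 8, 9, 10, 11]

Max-flow min-cut theorem verified: both equal 16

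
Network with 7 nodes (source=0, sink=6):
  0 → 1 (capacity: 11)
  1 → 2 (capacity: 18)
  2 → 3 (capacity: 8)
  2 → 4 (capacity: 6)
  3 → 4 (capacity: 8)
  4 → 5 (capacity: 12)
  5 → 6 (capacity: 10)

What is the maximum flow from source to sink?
Maximum flow = 10

Max flow: 10

Flow assignment:
  0 → 1: 10/11
  1 → 2: 10/18
  2 → 3: 5/8
  2 → 4: 5/6
  3 → 4: 5/8
  4 → 5: 10/12
  5 → 6: 10/10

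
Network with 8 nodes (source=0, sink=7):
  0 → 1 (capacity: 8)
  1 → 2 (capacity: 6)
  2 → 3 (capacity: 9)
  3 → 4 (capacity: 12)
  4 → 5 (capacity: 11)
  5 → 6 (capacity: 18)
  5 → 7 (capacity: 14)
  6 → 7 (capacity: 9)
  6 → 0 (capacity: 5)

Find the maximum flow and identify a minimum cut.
Max flow = 6, Min cut edges: (1,2)

Maximum flow: 6
Minimum cut: (1,2)
Partition: S = [0, 1], T = [2, 3, 4, 5, 6, 7]

Max-flow min-cut theorem verified: both equal 6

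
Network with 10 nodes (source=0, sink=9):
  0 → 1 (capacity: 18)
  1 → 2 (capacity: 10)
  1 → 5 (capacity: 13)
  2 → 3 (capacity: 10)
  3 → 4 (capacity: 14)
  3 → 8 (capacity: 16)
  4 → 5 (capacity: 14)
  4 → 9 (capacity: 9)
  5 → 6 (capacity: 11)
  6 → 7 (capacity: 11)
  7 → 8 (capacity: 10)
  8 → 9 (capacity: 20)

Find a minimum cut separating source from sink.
Min cut value = 18, edges: (0,1)

Min cut value: 18
Partition: S = [0], T = [1, 2, 3, 4, 5, 6, 7, 8, 9]
Cut edges: (0,1)

By max-flow min-cut theorem, max flow = min cut = 18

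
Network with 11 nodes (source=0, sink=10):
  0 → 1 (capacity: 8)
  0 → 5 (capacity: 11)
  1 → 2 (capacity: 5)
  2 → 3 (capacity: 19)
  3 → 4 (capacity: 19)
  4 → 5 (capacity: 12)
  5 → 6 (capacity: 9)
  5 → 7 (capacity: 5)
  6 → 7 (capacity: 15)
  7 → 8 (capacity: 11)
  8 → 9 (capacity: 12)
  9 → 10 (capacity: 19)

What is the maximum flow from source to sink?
Maximum flow = 11

Max flow: 11

Flow assignment:
  0 → 1: 5/8
  0 → 5: 6/11
  1 → 2: 5/5
  2 → 3: 5/19
  3 → 4: 5/19
  4 → 5: 5/12
  5 → 6: 6/9
  5 → 7: 5/5
  6 → 7: 6/15
  7 → 8: 11/11
  8 → 9: 11/12
  9 → 10: 11/19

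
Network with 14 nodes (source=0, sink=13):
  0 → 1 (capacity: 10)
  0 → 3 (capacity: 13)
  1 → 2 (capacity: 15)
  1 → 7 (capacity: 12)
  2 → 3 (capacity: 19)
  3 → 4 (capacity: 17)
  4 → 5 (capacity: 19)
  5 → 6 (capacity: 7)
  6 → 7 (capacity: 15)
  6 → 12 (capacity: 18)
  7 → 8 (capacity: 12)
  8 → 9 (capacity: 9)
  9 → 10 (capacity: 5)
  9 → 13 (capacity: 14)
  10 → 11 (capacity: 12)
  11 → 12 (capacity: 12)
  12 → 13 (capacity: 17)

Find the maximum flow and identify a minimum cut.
Max flow = 16, Min cut edges: (5,6), (8,9)

Maximum flow: 16
Minimum cut: (5,6), (8,9)
Partition: S = [0, 1, 2, 3, 4, 5, 7, 8], T = [6, 9, 10, 11, 12, 13]

Max-flow min-cut theorem verified: both equal 16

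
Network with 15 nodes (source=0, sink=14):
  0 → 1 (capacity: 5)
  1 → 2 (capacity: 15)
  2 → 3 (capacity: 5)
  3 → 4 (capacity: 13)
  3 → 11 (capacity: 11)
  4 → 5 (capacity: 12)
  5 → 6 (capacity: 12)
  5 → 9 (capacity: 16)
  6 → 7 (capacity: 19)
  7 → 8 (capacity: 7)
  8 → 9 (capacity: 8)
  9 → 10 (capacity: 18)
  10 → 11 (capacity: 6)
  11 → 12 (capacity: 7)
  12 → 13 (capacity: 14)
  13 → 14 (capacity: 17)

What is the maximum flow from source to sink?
Maximum flow = 5

Max flow: 5

Flow assignment:
  0 → 1: 5/5
  1 → 2: 5/15
  2 → 3: 5/5
  3 → 11: 5/11
  11 → 12: 5/7
  12 → 13: 5/14
  13 → 14: 5/17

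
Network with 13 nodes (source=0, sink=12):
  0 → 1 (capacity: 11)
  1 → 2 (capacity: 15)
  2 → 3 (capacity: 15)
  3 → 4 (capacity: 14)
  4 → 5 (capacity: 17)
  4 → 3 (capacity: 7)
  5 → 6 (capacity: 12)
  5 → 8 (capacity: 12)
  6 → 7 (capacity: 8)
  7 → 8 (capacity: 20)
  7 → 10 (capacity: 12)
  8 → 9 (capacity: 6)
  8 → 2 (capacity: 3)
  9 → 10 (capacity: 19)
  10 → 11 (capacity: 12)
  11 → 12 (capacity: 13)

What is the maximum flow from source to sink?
Maximum flow = 11

Max flow: 11

Flow assignment:
  0 → 1: 11/11
  1 → 2: 11/15
  2 → 3: 11/15
  3 → 4: 11/14
  4 → 5: 11/17
  5 → 6: 8/12
  5 → 8: 3/12
  6 → 7: 8/8
  7 → 10: 8/12
  8 → 9: 3/6
  9 → 10: 3/19
  10 → 11: 11/12
  11 → 12: 11/13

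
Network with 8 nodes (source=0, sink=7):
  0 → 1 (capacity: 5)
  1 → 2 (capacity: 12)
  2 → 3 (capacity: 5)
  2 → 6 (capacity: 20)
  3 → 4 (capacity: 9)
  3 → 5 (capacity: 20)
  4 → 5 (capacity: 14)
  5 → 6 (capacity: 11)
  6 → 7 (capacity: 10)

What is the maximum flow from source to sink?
Maximum flow = 5

Max flow: 5

Flow assignment:
  0 → 1: 5/5
  1 → 2: 5/12
  2 → 6: 5/20
  6 → 7: 5/10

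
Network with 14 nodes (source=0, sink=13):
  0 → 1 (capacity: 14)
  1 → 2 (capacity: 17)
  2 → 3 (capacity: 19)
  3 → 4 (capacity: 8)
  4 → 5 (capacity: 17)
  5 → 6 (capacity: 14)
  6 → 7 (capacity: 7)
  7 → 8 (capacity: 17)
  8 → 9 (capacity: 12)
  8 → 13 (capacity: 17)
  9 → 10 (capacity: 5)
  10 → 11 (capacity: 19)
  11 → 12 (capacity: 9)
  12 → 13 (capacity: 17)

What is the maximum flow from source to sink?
Maximum flow = 7

Max flow: 7

Flow assignment:
  0 → 1: 7/14
  1 → 2: 7/17
  2 → 3: 7/19
  3 → 4: 7/8
  4 → 5: 7/17
  5 → 6: 7/14
  6 → 7: 7/7
  7 → 8: 7/17
  8 → 13: 7/17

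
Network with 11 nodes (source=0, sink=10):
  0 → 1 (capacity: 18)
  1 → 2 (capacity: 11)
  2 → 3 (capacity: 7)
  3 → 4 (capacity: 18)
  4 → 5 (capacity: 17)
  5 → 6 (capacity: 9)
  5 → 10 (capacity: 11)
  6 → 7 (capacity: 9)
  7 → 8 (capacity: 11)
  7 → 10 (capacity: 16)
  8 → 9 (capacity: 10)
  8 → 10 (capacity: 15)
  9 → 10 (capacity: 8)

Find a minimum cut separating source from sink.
Min cut value = 7, edges: (2,3)

Min cut value: 7
Partition: S = [0, 1, 2], T = [3, 4, 5, 6, 7, 8, 9, 10]
Cut edges: (2,3)

By max-flow min-cut theorem, max flow = min cut = 7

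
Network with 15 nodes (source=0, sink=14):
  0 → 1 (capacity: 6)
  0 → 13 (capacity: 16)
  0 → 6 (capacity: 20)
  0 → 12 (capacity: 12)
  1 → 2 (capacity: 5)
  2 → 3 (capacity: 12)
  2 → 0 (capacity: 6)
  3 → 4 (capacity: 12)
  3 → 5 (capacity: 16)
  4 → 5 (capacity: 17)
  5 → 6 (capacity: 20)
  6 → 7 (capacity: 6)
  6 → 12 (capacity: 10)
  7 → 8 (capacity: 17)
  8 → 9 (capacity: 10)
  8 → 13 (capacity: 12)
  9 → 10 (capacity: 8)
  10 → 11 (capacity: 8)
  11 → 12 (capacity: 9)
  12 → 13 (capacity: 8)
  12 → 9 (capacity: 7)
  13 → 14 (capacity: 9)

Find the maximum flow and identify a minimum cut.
Max flow = 9, Min cut edges: (13,14)

Maximum flow: 9
Minimum cut: (13,14)
Partition: S = [0, 1, 2, 3, 4, 5, 6, 7, 8, 9, 10, 11, 12, 13], T = [14]

Max-flow min-cut theorem verified: both equal 9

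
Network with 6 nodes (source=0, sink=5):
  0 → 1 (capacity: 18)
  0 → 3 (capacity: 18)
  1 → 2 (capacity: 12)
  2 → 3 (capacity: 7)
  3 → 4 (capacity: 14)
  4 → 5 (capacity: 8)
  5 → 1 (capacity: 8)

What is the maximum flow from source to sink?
Maximum flow = 8

Max flow: 8

Flow assignment:
  0 → 1: 7/18
  0 → 3: 1/18
  1 → 2: 7/12
  2 → 3: 7/7
  3 → 4: 8/14
  4 → 5: 8/8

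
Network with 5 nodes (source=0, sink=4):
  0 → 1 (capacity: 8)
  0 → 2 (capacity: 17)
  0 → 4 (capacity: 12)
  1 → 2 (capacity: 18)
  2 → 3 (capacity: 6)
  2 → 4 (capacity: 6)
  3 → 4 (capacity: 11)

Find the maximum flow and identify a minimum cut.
Max flow = 24, Min cut edges: (0,4), (2,3), (2,4)

Maximum flow: 24
Minimum cut: (0,4), (2,3), (2,4)
Partition: S = [0, 1, 2], T = [3, 4]

Max-flow min-cut theorem verified: both equal 24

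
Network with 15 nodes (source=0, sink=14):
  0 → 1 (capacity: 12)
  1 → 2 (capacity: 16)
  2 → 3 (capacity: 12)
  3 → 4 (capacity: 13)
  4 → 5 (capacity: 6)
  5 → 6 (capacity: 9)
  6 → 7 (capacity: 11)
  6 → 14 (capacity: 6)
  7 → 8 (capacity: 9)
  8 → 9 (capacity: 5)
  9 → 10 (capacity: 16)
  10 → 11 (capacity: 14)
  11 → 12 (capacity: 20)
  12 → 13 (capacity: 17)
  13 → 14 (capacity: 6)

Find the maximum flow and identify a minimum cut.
Max flow = 6, Min cut edges: (4,5)

Maximum flow: 6
Minimum cut: (4,5)
Partition: S = [0, 1, 2, 3, 4], T = [5, 6, 7, 8, 9, 10, 11, 12, 13, 14]

Max-flow min-cut theorem verified: both equal 6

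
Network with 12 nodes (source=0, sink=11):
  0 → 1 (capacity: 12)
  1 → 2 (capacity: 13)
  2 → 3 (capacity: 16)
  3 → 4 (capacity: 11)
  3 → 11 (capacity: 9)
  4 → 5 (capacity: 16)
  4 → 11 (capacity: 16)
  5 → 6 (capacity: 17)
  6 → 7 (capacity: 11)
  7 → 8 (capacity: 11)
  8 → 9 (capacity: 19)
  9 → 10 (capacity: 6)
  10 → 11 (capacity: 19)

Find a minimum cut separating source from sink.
Min cut value = 12, edges: (0,1)

Min cut value: 12
Partition: S = [0], T = [1, 2, 3, 4, 5, 6, 7, 8, 9, 10, 11]
Cut edges: (0,1)

By max-flow min-cut theorem, max flow = min cut = 12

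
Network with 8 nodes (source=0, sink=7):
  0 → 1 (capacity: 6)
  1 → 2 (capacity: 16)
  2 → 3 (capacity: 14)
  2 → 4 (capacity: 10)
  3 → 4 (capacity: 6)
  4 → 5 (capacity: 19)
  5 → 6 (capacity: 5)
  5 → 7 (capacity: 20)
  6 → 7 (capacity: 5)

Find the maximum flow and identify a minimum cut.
Max flow = 6, Min cut edges: (0,1)

Maximum flow: 6
Minimum cut: (0,1)
Partition: S = [0], T = [1, 2, 3, 4, 5, 6, 7]

Max-flow min-cut theorem verified: both equal 6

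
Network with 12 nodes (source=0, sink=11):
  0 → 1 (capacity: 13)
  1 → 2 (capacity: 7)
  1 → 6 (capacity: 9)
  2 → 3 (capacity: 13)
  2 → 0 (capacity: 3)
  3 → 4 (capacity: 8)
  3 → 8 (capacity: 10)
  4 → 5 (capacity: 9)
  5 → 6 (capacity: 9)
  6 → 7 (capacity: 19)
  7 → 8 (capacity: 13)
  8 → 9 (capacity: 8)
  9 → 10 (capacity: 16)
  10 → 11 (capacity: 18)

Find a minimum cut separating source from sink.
Min cut value = 8, edges: (8,9)

Min cut value: 8
Partition: S = [0, 1, 2, 3, 4, 5, 6, 7, 8], T = [9, 10, 11]
Cut edges: (8,9)

By max-flow min-cut theorem, max flow = min cut = 8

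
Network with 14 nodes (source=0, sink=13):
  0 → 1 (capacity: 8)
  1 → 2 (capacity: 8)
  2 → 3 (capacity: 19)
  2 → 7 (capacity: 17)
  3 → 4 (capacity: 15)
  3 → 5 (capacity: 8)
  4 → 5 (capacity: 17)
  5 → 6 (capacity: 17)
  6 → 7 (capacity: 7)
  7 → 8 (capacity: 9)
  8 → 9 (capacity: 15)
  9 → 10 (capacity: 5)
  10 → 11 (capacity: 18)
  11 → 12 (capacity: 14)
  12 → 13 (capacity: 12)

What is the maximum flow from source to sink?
Maximum flow = 5

Max flow: 5

Flow assignment:
  0 → 1: 5/8
  1 → 2: 5/8
  2 → 7: 5/17
  7 → 8: 5/9
  8 → 9: 5/15
  9 → 10: 5/5
  10 → 11: 5/18
  11 → 12: 5/14
  12 → 13: 5/12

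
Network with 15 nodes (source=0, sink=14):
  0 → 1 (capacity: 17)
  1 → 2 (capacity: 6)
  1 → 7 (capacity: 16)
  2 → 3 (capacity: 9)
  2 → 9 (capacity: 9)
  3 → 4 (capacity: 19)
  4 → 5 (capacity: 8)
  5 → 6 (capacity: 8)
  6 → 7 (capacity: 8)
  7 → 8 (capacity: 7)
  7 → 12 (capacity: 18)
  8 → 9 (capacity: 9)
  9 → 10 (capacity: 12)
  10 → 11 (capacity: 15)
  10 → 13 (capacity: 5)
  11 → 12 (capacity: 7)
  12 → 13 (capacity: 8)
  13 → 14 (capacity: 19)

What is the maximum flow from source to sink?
Maximum flow = 13

Max flow: 13

Flow assignment:
  0 → 1: 13/17
  1 → 7: 13/16
  7 → 8: 5/7
  7 → 12: 8/18
  8 → 9: 5/9
  9 → 10: 5/12
  10 → 13: 5/5
  12 → 13: 8/8
  13 → 14: 13/19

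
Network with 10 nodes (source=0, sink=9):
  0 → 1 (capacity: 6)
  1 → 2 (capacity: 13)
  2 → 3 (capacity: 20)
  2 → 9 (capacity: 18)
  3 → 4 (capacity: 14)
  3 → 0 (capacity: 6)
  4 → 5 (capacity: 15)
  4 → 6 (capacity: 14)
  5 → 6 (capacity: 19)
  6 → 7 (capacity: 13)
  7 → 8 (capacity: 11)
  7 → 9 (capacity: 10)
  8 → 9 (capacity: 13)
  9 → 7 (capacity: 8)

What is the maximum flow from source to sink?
Maximum flow = 6

Max flow: 6

Flow assignment:
  0 → 1: 6/6
  1 → 2: 6/13
  2 → 9: 6/18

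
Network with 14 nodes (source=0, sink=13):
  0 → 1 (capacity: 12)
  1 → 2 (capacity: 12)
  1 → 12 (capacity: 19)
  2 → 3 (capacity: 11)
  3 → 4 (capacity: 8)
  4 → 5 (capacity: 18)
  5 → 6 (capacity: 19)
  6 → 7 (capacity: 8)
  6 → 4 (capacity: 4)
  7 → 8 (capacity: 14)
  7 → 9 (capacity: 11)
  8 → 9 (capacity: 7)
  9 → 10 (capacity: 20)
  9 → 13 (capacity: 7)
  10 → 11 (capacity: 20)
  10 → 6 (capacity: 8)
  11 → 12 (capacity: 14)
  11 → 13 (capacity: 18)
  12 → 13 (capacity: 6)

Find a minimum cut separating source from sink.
Min cut value = 12, edges: (0,1)

Min cut value: 12
Partition: S = [0], T = [1, 2, 3, 4, 5, 6, 7, 8, 9, 10, 11, 12, 13]
Cut edges: (0,1)

By max-flow min-cut theorem, max flow = min cut = 12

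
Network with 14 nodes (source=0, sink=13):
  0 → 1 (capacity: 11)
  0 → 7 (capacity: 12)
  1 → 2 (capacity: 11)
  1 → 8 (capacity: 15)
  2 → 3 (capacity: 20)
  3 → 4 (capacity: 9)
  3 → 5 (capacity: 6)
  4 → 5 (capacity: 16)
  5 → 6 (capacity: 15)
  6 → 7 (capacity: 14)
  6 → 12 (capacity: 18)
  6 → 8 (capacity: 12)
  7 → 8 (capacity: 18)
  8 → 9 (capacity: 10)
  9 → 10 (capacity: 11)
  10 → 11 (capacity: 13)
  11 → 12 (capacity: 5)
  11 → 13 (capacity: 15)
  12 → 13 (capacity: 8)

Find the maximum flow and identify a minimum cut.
Max flow = 18, Min cut edges: (8,9), (12,13)

Maximum flow: 18
Minimum cut: (8,9), (12,13)
Partition: S = [0, 1, 2, 3, 4, 5, 6, 7, 8, 12], T = [9, 10, 11, 13]

Max-flow min-cut theorem verified: both equal 18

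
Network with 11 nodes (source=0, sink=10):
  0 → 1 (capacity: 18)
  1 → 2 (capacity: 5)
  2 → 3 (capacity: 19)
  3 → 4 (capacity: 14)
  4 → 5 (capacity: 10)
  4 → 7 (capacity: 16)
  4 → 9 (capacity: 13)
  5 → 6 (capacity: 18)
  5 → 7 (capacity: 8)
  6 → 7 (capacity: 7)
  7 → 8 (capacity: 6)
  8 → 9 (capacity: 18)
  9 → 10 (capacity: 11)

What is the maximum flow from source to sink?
Maximum flow = 5

Max flow: 5

Flow assignment:
  0 → 1: 5/18
  1 → 2: 5/5
  2 → 3: 5/19
  3 → 4: 5/14
  4 → 9: 5/13
  9 → 10: 5/11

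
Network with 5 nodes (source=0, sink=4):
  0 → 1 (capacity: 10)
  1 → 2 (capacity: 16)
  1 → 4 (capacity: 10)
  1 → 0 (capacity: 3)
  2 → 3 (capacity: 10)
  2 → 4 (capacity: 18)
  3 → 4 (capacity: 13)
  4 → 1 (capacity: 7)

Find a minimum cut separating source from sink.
Min cut value = 10, edges: (0,1)

Min cut value: 10
Partition: S = [0], T = [1, 2, 3, 4]
Cut edges: (0,1)

By max-flow min-cut theorem, max flow = min cut = 10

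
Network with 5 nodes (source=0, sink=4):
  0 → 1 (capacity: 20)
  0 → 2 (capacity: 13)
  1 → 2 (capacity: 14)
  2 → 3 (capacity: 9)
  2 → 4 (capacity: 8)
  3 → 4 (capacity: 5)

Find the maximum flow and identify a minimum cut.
Max flow = 13, Min cut edges: (2,4), (3,4)

Maximum flow: 13
Minimum cut: (2,4), (3,4)
Partition: S = [0, 1, 2, 3], T = [4]

Max-flow min-cut theorem verified: both equal 13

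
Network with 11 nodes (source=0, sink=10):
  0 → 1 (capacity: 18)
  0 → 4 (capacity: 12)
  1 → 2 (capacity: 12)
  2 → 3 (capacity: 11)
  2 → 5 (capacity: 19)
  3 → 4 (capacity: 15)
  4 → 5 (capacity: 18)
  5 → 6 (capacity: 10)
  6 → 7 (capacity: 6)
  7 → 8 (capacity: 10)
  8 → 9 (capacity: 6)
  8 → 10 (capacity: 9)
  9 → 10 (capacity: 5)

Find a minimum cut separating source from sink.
Min cut value = 6, edges: (6,7)

Min cut value: 6
Partition: S = [0, 1, 2, 3, 4, 5, 6], T = [7, 8, 9, 10]
Cut edges: (6,7)

By max-flow min-cut theorem, max flow = min cut = 6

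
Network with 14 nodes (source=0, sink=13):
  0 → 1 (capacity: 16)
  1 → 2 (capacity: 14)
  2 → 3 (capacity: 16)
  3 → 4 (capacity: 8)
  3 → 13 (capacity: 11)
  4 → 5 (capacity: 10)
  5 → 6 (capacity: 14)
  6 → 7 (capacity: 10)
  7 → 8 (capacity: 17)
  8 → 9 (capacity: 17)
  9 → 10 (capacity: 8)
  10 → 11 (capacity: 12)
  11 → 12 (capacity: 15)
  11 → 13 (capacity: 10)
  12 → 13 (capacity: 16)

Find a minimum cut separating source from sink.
Min cut value = 14, edges: (1,2)

Min cut value: 14
Partition: S = [0, 1], T = [2, 3, 4, 5, 6, 7, 8, 9, 10, 11, 12, 13]
Cut edges: (1,2)

By max-flow min-cut theorem, max flow = min cut = 14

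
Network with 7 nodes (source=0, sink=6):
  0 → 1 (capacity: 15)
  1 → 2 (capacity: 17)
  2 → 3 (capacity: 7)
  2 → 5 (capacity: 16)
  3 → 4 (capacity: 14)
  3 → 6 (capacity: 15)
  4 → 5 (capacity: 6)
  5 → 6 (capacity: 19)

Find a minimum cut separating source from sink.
Min cut value = 15, edges: (0,1)

Min cut value: 15
Partition: S = [0], T = [1, 2, 3, 4, 5, 6]
Cut edges: (0,1)

By max-flow min-cut theorem, max flow = min cut = 15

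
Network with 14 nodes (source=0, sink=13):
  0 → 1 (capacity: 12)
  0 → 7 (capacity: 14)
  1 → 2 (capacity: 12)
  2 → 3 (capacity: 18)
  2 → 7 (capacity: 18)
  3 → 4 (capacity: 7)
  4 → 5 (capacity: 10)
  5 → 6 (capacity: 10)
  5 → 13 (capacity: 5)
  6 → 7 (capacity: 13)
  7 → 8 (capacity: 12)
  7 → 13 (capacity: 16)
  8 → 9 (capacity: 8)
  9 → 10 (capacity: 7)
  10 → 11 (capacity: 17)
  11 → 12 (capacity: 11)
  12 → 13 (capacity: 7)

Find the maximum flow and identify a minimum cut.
Max flow = 26, Min cut edges: (0,7), (1,2)

Maximum flow: 26
Minimum cut: (0,7), (1,2)
Partition: S = [0, 1], T = [2, 3, 4, 5, 6, 7, 8, 9, 10, 11, 12, 13]

Max-flow min-cut theorem verified: both equal 26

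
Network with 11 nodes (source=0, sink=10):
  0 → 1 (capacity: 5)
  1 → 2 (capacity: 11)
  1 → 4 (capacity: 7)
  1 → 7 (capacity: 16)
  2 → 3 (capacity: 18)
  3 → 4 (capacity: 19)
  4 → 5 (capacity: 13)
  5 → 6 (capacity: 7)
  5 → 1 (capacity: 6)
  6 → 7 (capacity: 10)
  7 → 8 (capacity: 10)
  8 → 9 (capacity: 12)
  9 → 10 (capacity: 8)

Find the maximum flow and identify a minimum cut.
Max flow = 5, Min cut edges: (0,1)

Maximum flow: 5
Minimum cut: (0,1)
Partition: S = [0], T = [1, 2, 3, 4, 5, 6, 7, 8, 9, 10]

Max-flow min-cut theorem verified: both equal 5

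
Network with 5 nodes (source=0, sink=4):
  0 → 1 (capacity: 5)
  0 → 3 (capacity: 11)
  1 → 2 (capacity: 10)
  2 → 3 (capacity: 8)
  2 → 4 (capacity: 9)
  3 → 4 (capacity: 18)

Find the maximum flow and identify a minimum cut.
Max flow = 16, Min cut edges: (0,1), (0,3)

Maximum flow: 16
Minimum cut: (0,1), (0,3)
Partition: S = [0], T = [1, 2, 3, 4]

Max-flow min-cut theorem verified: both equal 16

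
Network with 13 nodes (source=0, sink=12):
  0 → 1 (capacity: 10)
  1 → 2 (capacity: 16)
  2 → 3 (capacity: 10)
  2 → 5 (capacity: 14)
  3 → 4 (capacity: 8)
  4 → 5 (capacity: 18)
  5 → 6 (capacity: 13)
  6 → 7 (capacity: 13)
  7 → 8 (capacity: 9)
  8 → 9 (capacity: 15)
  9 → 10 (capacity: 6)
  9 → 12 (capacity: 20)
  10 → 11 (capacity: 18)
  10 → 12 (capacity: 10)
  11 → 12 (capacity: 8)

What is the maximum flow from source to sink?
Maximum flow = 9

Max flow: 9

Flow assignment:
  0 → 1: 9/10
  1 → 2: 9/16
  2 → 5: 9/14
  5 → 6: 9/13
  6 → 7: 9/13
  7 → 8: 9/9
  8 → 9: 9/15
  9 → 12: 9/20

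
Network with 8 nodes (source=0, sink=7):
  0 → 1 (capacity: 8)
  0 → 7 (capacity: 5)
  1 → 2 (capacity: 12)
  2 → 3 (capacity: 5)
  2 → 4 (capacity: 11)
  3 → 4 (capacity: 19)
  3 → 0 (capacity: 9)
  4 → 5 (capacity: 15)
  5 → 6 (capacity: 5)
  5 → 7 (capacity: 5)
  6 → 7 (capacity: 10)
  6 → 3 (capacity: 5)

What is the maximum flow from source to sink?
Maximum flow = 13

Max flow: 13

Flow assignment:
  0 → 1: 8/8
  0 → 7: 5/5
  1 → 2: 8/12
  2 → 3: 5/5
  2 → 4: 3/11
  3 → 4: 5/19
  4 → 5: 8/15
  5 → 6: 3/5
  5 → 7: 5/5
  6 → 7: 3/10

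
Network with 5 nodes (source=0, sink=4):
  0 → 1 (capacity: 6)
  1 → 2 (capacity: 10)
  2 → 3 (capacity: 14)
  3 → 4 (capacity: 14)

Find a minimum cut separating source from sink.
Min cut value = 6, edges: (0,1)

Min cut value: 6
Partition: S = [0], T = [1, 2, 3, 4]
Cut edges: (0,1)

By max-flow min-cut theorem, max flow = min cut = 6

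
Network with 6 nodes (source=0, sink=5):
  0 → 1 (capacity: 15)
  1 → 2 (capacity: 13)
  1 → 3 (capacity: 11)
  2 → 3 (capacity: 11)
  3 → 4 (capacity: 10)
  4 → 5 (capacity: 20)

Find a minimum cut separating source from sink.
Min cut value = 10, edges: (3,4)

Min cut value: 10
Partition: S = [0, 1, 2, 3], T = [4, 5]
Cut edges: (3,4)

By max-flow min-cut theorem, max flow = min cut = 10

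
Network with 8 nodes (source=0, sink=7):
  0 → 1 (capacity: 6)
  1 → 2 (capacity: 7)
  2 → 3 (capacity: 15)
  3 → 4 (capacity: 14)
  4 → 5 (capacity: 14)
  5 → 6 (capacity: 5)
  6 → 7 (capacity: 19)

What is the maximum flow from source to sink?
Maximum flow = 5

Max flow: 5

Flow assignment:
  0 → 1: 5/6
  1 → 2: 5/7
  2 → 3: 5/15
  3 → 4: 5/14
  4 → 5: 5/14
  5 → 6: 5/5
  6 → 7: 5/19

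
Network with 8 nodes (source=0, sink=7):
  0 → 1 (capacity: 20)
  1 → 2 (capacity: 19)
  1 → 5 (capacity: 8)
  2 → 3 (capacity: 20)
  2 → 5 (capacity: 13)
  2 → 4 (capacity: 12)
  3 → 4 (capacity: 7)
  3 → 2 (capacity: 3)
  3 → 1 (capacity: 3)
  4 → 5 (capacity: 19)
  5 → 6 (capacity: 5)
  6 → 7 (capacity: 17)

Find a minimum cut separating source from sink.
Min cut value = 5, edges: (5,6)

Min cut value: 5
Partition: S = [0, 1, 2, 3, 4, 5], T = [6, 7]
Cut edges: (5,6)

By max-flow min-cut theorem, max flow = min cut = 5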